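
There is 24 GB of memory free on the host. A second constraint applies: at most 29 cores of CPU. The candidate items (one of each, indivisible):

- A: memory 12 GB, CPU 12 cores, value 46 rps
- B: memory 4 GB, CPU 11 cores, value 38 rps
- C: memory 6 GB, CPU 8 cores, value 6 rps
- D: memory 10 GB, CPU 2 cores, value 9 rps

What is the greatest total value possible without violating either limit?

84 rps

Feasible sets respecting both limits:
- A+B: memory 16, CPU 23, value 84
- A+D: memory 22, CPU 14, value 55
- B+C+D: memory 20, CPU 21, value 53
- A+C: memory 18, CPU 20, value 52
Best: 84 rps.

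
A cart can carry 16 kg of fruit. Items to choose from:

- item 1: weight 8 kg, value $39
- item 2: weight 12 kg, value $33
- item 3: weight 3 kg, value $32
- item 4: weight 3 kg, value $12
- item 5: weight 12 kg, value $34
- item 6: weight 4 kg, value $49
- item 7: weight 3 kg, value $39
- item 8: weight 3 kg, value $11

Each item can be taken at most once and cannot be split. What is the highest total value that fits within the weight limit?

Check high-value combinations within 16 kg:
- item 3+item 4+item 6+item 7+item 8: weight 3+3+4+3+3=16, value 32+12+49+39+11=143
- item 3+item 4+item 6+item 7: weight 3+3+4+3=13, value 32+12+49+39=132
- item 3+item 6+item 7+item 8: weight 3+4+3+3=13, value 32+49+39+11=131
- item 1+item 6+item 7: weight 8+4+3=15, value 39+49+39=127
- item 3+item 6+item 7: weight 3+4+3=10, value 32+49+39=120
Best: $143.

$143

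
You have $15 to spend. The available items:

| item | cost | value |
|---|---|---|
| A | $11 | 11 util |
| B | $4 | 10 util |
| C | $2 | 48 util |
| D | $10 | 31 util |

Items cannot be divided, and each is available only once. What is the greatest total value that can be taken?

79 util

This is a 0/1 knapsack; check combinations near the capacity.
- C+D: cost 2+10=12, value 48+31=79
- A+C: cost 11+2=13, value 11+48=59
- B+C: cost 4+2=6, value 10+48=58
- C: cost 2, value 48
- B+D: cost 4+10=14, value 10+31=41
Best: 79 util.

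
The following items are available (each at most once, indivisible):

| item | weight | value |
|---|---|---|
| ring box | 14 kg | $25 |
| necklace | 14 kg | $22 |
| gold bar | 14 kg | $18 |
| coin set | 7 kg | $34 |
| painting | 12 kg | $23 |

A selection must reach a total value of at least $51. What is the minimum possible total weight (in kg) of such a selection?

Subsets with value ≥ 51, sorted by total weight:
- coin set+painting: weight 19, value 57
- ring box+coin set: weight 21, value 59
- necklace+coin set: weight 21, value 56
Minimum weight: 19 kg.

19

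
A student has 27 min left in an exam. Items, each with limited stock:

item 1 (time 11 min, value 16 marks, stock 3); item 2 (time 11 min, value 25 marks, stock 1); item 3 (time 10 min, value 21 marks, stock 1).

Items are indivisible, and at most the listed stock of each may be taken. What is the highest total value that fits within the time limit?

46 marks

Best selections within time 27 and stock limits:
- 1×item 2 + 1×item 3: time 21, value 46
- 1×item 1 + 1×item 2: time 22, value 41
- 1×item 1 + 1×item 3: time 21, value 37
- 2×item 1: time 22, value 32
Best: 46 marks.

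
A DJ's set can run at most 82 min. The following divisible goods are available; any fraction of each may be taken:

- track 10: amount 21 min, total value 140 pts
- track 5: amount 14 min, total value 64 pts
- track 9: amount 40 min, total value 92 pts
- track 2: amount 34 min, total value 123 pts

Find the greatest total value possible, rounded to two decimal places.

356.90

Take in order of value per unit:
- track 10 (140/21 per unit): all 21 → value 140, running total 140.00
- track 5 (64/14 per unit): all 14 → value 64, running total 204.00
- track 2 (123/34 per unit): all 34 → value 123, running total 327.00
- track 9 (92/40 per unit): 13 of 40 → value 13×92/40 = 29.9000, running total 356.90
Total 356.90.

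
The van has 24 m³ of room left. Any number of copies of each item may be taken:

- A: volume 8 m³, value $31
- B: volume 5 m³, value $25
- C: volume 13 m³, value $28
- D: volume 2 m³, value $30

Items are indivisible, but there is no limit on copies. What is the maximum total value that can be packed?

$360

Best value-per-unit is D at 30/2, and filling with it alone uses volume 12×2=24. No mix of the others beats 12×30 = 360.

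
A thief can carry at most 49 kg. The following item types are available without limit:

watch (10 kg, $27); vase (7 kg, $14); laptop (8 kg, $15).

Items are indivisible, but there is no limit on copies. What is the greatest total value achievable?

$123

Best value-per-unit is watch at 27/10; filling with it alone gives 4×27 = 108.
Optimal mix: 4×watch + 1×laptop → weight 48, value 123.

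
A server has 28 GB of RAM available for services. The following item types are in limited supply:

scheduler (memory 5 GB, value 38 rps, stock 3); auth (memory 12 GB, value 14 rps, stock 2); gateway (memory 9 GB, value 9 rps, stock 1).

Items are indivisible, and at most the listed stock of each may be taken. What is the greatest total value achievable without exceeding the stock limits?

Best selections within memory 28 and stock limits:
- 3×scheduler + 1×auth: memory 27, value 128
- 3×scheduler + 1×gateway: memory 24, value 123
Best: 128 rps.

128 rps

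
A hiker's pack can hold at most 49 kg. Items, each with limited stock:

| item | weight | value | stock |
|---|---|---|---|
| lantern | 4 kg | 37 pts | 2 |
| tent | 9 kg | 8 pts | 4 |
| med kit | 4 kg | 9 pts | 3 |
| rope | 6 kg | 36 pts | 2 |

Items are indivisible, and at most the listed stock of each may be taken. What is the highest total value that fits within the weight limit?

181 pts

Top feasible selections:
- 2×lantern + 1×tent + 3×med kit + 2×rope: weight 41, value 181
- 2×lantern + 2×tent + 2×med kit + 2×rope: weight 46, value 180
- 2×lantern + 3×med kit + 2×rope: weight 32, value 173
Best: 181 pts.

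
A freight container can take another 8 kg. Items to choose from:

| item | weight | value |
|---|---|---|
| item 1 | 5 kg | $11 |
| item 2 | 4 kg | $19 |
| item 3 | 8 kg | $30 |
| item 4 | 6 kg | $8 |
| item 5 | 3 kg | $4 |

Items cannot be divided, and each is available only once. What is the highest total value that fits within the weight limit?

$30

Check high-value combinations within 8 kg:
- item 3: weight 8, value 30
- item 2+item 5: weight 4+3=7, value 19+4=23
- item 2: weight 4, value 19
- item 1+item 5: weight 5+3=8, value 11+4=15
- item 1: weight 5, value 11
Best: $30.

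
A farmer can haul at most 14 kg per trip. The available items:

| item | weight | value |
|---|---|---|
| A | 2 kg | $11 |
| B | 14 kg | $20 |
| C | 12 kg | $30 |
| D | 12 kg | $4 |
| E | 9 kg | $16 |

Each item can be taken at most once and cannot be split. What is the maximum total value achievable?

$41

Check high-value combinations within 14 kg:
- A+C: weight 2+12=14, value 11+30=41
- C: weight 12, value 30
- A+E: weight 2+9=11, value 11+16=27
- B: weight 14, value 20
- E: weight 9, value 16
Best: $41.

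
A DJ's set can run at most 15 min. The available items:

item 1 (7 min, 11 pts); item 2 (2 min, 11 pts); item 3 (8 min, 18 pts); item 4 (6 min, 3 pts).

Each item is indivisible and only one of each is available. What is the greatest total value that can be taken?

29 pts

Check high-value combinations within 15 min:
- item 2+item 3: duration 2+8=10, value 11+18=29
- item 1+item 3: duration 7+8=15, value 11+18=29
- item 1+item 2+item 4: duration 7+2+6=15, value 11+11+3=25
- item 1+item 2: duration 7+2=9, value 11+11=22
- item 3+item 4: duration 8+6=14, value 18+3=21
Best: 29 pts.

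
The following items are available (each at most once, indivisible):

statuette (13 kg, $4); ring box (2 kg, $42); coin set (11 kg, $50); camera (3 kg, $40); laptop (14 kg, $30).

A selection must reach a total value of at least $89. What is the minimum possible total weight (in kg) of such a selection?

Subsets with value ≥ 89, sorted by total weight:
- ring box+coin set: weight 13, value 92
- coin set+camera: weight 14, value 90
- ring box+coin set+camera: weight 16, value 132
Minimum weight: 13 kg.

13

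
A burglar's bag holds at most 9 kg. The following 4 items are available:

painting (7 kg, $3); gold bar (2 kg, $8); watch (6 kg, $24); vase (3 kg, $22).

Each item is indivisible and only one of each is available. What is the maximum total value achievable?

$46

Check high-value combinations within 9 kg:
- watch+vase: weight 6+3=9, value 24+22=46
- gold bar+watch: weight 2+6=8, value 8+24=32
- gold bar+vase: weight 2+3=5, value 8+22=30
Best: $46.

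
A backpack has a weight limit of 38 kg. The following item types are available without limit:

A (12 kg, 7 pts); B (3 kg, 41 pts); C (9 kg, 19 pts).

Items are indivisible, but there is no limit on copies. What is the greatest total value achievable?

Best value-per-unit is B at 41/3, and filling with it alone uses weight 12×3=36. No mix of the others beats 12×41 = 492.

492 pts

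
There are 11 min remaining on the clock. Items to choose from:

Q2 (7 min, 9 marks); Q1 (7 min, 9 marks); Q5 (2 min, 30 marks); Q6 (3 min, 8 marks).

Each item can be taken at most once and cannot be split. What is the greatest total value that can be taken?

39 marks

Check high-value combinations within 11 min:
- Q2+Q5: time 7+2=9, value 9+30=39
- Q1+Q5: time 7+2=9, value 9+30=39
- Q5+Q6: time 2+3=5, value 30+8=38
- Q5: time 2, value 30
- Q2+Q6: time 7+3=10, value 9+8=17
Best: 39 marks.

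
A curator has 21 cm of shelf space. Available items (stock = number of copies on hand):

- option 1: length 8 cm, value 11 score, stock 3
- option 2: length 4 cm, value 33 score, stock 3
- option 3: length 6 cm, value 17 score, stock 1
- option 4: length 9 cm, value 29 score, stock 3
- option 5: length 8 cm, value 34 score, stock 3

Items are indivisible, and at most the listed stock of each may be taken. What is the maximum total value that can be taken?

Top feasible selections:
- 3×option 2 + 1×option 5: length 20, value 133
- 3×option 2 + 1×option 4: length 21, value 128
Best: 133 score.

133 score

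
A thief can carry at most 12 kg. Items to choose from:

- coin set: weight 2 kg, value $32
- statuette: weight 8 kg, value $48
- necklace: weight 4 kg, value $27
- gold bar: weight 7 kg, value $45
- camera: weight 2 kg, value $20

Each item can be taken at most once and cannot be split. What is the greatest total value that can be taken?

$100

Check high-value combinations within 12 kg:
- coin set+statuette+camera: weight 2+8+2=12, value 32+48+20=100
- coin set+gold bar+camera: weight 2+7+2=11, value 32+45+20=97
- coin set+statuette: weight 2+8=10, value 32+48=80
- coin set+necklace+camera: weight 2+4+2=8, value 32+27+20=79
Best: $100.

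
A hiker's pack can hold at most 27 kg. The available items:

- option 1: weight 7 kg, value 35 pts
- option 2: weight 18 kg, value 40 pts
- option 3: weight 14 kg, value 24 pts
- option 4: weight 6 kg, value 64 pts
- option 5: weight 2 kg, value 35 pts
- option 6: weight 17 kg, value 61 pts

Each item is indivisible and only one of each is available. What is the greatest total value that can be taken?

This is a 0/1 knapsack; check combinations near the capacity.
- option 4+option 5+option 6: weight 6+2+17=25, value 64+35+61=160
- option 2+option 4+option 5: weight 18+6+2=26, value 40+64+35=139
- option 1+option 4+option 5: weight 7+6+2=15, value 35+64+35=134
- option 1+option 5+option 6: weight 7+2+17=26, value 35+35+61=131
Best: 160 pts.

160 pts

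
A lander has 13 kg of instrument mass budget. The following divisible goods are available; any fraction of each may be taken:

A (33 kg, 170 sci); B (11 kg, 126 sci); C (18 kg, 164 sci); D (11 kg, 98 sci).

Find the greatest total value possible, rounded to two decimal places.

Take in order of value per unit:
- B (126/11 per unit): all 11 → value 126, running total 126.00
- C (164/18 per unit): 2 of 18 → value 2×164/18 = 18.2222, running total 144.22
Total 144.22.

144.22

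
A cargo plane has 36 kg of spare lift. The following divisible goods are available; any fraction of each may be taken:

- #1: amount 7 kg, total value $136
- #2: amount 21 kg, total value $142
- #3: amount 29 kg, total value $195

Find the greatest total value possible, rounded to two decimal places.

331.79

Take in order of value per unit:
- #1 (136/7 per unit): all 7 → value 136, running total 136.00
- #2 (142/21 per unit): all 21 → value 142, running total 278.00
- #3 (195/29 per unit): 8 of 29 → value 8×195/29 = 53.7931, running total 331.79
Total 331.79.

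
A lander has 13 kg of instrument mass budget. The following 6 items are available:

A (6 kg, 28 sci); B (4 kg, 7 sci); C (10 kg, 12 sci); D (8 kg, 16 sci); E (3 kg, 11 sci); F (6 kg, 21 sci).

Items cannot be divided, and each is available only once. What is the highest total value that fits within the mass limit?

This is a 0/1 knapsack; check combinations near the capacity.
- A+F: mass 6+6=12, value 28+21=49
- A+B+E: mass 6+4+3=13, value 28+7+11=46
- A+E: mass 6+3=9, value 28+11=39
Best: 49 sci.

49 sci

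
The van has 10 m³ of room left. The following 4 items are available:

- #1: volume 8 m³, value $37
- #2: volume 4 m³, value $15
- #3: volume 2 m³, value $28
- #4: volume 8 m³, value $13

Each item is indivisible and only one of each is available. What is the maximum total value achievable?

This is a 0/1 knapsack; check combinations near the capacity.
- #1+#3: volume 8+2=10, value 37+28=65
- #2+#3: volume 4+2=6, value 15+28=43
- #3+#4: volume 2+8=10, value 28+13=41
- #1: volume 8, value 37
Best: $65.

$65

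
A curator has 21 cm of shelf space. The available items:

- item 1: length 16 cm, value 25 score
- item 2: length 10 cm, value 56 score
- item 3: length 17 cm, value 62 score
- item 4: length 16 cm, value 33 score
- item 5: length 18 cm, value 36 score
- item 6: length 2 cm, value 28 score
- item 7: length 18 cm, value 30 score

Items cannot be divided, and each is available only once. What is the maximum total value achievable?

Check high-value combinations within 21 cm:
- item 3+item 6: length 17+2=19, value 62+28=90
- item 2+item 6: length 10+2=12, value 56+28=84
- item 5+item 6: length 18+2=20, value 36+28=64
- item 3: length 17, value 62
Best: 90 score.

90 score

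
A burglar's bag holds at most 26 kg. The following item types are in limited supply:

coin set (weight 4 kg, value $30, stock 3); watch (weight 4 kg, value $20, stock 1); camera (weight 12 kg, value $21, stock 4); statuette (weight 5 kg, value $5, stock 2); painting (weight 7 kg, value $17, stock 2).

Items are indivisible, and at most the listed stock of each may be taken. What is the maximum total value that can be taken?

$127

Top feasible selections:
- 3×coin set + 1×watch + 1×painting: weight 23, value 127
- 3×coin set + 2×painting: weight 26, value 124
Best: $127.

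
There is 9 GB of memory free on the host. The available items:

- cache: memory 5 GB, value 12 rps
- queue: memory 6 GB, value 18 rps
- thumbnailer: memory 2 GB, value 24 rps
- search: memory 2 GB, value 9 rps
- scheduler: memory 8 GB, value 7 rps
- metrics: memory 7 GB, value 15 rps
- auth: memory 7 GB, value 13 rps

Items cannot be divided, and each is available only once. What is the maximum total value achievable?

This is a 0/1 knapsack; check combinations near the capacity.
- cache+thumbnailer+search: memory 5+2+2=9, value 12+24+9=45
- queue+thumbnailer: memory 6+2=8, value 18+24=42
- thumbnailer+metrics: memory 2+7=9, value 24+15=39
Best: 45 rps.

45 rps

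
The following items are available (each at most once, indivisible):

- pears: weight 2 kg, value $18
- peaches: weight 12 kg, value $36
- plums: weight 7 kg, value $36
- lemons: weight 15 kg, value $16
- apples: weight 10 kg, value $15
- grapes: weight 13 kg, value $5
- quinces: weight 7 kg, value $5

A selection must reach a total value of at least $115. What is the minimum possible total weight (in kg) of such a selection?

Subsets with value ≥ 115, sorted by total weight:
- pears+peaches+plums+lemons+apples: weight 46, value 121
- pears+peaches+plums+apples+grapes+quinces: weight 51, value 115
Minimum weight: 46 kg.

46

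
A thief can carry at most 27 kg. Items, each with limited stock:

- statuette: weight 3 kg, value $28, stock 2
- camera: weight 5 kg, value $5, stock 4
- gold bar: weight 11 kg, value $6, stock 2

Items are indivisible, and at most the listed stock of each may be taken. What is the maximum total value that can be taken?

Top feasible selections:
- 2×statuette + 4×camera: weight 26, value 76
- 2×statuette + 2×camera + 1×gold bar: weight 27, value 72
- 2×statuette + 3×camera: weight 21, value 71
Best: $76.

$76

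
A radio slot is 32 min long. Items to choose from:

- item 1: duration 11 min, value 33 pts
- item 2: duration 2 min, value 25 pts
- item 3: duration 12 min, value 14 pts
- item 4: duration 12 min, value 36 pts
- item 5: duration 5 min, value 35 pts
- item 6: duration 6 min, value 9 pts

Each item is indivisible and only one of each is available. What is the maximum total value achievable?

129 pts

Check high-value combinations within 32 min:
- item 1+item 2+item 4+item 5: duration 11+2+12+5=30, value 33+25+36+35=129
- item 2+item 3+item 4+item 5: duration 2+12+12+5=31, value 25+14+36+35=110
- item 1+item 2+item 3+item 5: duration 11+2+12+5=30, value 33+25+14+35=107
- item 2+item 4+item 5+item 6: duration 2+12+5+6=25, value 25+36+35+9=105
- item 1+item 4+item 5: duration 11+12+5=28, value 33+36+35=104
Best: 129 pts.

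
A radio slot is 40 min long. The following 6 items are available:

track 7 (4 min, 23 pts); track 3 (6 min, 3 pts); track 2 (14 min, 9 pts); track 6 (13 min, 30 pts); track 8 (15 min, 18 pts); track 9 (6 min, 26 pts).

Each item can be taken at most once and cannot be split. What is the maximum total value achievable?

97 pts

Check high-value combinations within 40 min:
- track 7+track 6+track 8+track 9: duration 4+13+15+6=38, value 23+30+18+26=97
- track 7+track 2+track 6+track 9: duration 4+14+13+6=37, value 23+9+30+26=88
- track 7+track 3+track 6+track 9: duration 4+6+13+6=29, value 23+3+30+26=82
- track 7+track 6+track 9: duration 4+13+6=23, value 23+30+26=79
- track 3+track 6+track 8+track 9: duration 6+13+15+6=40, value 3+30+18+26=77
Best: 97 pts.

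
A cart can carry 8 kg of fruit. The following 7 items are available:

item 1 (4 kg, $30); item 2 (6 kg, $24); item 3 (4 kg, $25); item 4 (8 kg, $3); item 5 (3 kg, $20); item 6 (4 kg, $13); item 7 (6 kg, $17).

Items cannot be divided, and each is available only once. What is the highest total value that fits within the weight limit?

This is a 0/1 knapsack; check combinations near the capacity.
- item 1+item 3: weight 4+4=8, value 30+25=55
- item 1+item 5: weight 4+3=7, value 30+20=50
- item 3+item 5: weight 4+3=7, value 25+20=45
- item 1+item 6: weight 4+4=8, value 30+13=43
- item 3+item 6: weight 4+4=8, value 25+13=38
Best: $55.

$55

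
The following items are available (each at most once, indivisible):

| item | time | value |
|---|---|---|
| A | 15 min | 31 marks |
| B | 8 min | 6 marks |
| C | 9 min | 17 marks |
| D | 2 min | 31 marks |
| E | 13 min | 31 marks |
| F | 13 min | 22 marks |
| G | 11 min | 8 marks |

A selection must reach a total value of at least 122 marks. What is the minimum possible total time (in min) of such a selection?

Subsets with value ≥ 122, sorted by total time:
- A+C+D+E+F: time 52, value 132
- A+D+E+F+G: time 54, value 123
- A+B+C+D+E+G: time 58, value 124
- A+B+C+D+E+F: time 60, value 138
Minimum time: 52 min.

52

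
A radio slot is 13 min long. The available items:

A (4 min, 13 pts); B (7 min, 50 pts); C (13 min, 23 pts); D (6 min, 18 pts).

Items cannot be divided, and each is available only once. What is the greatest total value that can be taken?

68 pts

Check high-value combinations within 13 min:
- B+D: duration 7+6=13, value 50+18=68
- A+B: duration 4+7=11, value 13+50=63
- B: duration 7, value 50
Best: 68 pts.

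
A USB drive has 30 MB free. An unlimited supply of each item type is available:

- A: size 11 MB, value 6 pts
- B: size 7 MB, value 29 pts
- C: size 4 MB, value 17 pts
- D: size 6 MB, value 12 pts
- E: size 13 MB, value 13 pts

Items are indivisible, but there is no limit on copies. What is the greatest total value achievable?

Best value-per-unit is C at 17/4; filling with it alone gives 7×17 = 119.
Optimal mix: 2×B + 4×C → size 30, value 126.

126 pts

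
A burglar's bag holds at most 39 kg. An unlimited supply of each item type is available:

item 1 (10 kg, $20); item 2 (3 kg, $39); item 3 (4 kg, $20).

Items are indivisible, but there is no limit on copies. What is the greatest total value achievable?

Best value-per-unit is item 2 at 39/3, and filling with it alone uses weight 13×3=39. No mix of the others beats 13×39 = 507.

$507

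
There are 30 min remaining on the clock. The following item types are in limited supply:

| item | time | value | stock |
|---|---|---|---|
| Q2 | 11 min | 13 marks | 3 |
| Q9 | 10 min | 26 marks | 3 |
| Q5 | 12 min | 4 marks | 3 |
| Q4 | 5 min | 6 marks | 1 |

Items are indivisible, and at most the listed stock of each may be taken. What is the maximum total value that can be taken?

78 marks

Best selections within time 30 and stock limits:
- 3×Q9: time 30, value 78
- 2×Q9 + 1×Q4: time 25, value 58
- 2×Q9: time 20, value 52
- 1×Q2 + 1×Q9 + 1×Q4: time 26, value 45
Best: 78 marks.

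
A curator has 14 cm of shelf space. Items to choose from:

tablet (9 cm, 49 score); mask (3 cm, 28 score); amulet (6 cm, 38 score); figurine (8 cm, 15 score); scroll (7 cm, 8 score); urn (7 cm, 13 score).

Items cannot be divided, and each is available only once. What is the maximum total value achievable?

Check high-value combinations within 14 cm:
- tablet+mask: length 9+3=12, value 49+28=77
- mask+amulet: length 3+6=9, value 28+38=66
- amulet+figurine: length 6+8=14, value 38+15=53
- amulet+urn: length 6+7=13, value 38+13=51
- tablet: length 9, value 49
Best: 77 score.

77 score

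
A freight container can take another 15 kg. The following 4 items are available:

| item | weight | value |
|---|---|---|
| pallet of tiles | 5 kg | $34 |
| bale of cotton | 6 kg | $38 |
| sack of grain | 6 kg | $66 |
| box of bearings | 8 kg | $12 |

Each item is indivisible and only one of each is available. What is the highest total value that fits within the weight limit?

$104

Check high-value combinations within 15 kg:
- bale of cotton+sack of grain: weight 6+6=12, value 38+66=104
- pallet of tiles+sack of grain: weight 5+6=11, value 34+66=100
- sack of grain+box of bearings: weight 6+8=14, value 66+12=78
- pallet of tiles+bale of cotton: weight 5+6=11, value 34+38=72
Best: $104.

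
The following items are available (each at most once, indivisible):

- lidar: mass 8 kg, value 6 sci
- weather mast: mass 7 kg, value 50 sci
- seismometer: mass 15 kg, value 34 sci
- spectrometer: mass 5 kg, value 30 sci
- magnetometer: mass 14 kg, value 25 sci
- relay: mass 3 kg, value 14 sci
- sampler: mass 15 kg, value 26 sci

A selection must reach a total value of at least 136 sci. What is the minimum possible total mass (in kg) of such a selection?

41

Subsets with value ≥ 136, sorted by total mass:
- weather mast+seismometer+spectrometer+magnetometer: mass 41, value 139
- weather mast+seismometer+spectrometer+sampler: mass 42, value 140
- weather mast+seismometer+spectrometer+magnetometer+relay: mass 44, value 153
Minimum mass: 41 kg.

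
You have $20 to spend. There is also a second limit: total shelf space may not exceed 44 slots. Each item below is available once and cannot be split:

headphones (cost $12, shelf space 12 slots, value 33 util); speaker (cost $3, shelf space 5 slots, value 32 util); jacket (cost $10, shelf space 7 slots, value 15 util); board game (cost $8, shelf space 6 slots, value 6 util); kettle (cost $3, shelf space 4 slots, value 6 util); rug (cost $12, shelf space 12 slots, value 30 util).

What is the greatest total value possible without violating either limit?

Feasible sets respecting both limits:
- headphones+speaker+kettle: cost 18, shelf space 21, value 71
- speaker+kettle+rug: cost 18, shelf space 21, value 68
- headphones+speaker: cost 15, shelf space 17, value 65
- speaker+rug: cost 15, shelf space 17, value 62
Best: 71 util.

71 util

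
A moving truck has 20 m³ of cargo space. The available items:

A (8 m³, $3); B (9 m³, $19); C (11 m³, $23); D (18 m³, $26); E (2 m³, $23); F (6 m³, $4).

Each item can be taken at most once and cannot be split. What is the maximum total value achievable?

Check high-value combinations within 20 m³:
- C+E+F: volume 11+2+6=19, value 23+23+4=50
- D+E: volume 18+2=20, value 26+23=49
- C+E: volume 11+2=13, value 23+23=46
- B+E+F: volume 9+2+6=17, value 19+23+4=46
- A+B+E: volume 8+9+2=19, value 3+19+23=45
Best: $50.

$50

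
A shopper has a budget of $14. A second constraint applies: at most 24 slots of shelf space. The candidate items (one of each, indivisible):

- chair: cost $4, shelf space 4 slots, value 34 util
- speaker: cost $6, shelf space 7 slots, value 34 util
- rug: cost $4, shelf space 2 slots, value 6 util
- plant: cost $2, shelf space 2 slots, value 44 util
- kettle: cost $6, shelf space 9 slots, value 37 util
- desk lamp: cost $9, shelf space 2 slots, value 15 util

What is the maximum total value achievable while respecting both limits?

Feasible sets respecting both limits:
- chair+plant+kettle: cost 12, shelf space 15, value 115
- speaker+plant+kettle: cost 14, shelf space 18, value 115
- chair+speaker+plant: cost 12, shelf space 13, value 112
Best: 115 util.

115 util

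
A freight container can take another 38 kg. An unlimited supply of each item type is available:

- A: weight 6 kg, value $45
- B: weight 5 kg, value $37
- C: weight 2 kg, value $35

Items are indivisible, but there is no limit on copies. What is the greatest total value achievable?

$665

Best value-per-unit is C at 35/2, and filling with it alone uses weight 19×2=38. No mix of the others beats 19×35 = 665.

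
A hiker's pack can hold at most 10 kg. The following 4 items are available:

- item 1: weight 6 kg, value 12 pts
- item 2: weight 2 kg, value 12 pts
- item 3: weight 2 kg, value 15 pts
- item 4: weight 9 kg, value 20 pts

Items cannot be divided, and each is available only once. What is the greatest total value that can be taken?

This is a 0/1 knapsack; check combinations near the capacity.
- item 1+item 2+item 3: weight 6+2+2=10, value 12+12+15=39
- item 2+item 3: weight 2+2=4, value 12+15=27
- item 1+item 3: weight 6+2=8, value 12+15=27
Best: 39 pts.

39 pts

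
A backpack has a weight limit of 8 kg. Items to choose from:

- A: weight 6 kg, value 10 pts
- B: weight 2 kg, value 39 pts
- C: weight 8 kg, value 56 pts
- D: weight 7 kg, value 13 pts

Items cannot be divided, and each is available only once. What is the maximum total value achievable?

Check high-value combinations within 8 kg:
- C: weight 8, value 56
- A+B: weight 6+2=8, value 10+39=49
- B: weight 2, value 39
Best: 56 pts.

56 pts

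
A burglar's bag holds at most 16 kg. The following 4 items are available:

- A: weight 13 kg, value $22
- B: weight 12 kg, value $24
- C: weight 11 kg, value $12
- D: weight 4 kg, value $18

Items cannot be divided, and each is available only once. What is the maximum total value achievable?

$42

This is a 0/1 knapsack; check combinations near the capacity.
- B+D: weight 12+4=16, value 24+18=42
- C+D: weight 11+4=15, value 12+18=30
- B: weight 12, value 24
- A: weight 13, value 22
Best: $42.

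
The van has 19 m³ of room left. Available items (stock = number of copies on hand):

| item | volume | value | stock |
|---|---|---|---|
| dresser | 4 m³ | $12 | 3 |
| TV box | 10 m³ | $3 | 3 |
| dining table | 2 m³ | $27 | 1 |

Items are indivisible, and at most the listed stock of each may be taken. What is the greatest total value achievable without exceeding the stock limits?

$63

Best selections within volume 19 and stock limits:
- 3×dresser + 1×dining table: volume 14, value 63
- 2×dresser + 1×dining table: volume 10, value 51
- 1×dresser + 1×TV box + 1×dining table: volume 16, value 42
Best: $63.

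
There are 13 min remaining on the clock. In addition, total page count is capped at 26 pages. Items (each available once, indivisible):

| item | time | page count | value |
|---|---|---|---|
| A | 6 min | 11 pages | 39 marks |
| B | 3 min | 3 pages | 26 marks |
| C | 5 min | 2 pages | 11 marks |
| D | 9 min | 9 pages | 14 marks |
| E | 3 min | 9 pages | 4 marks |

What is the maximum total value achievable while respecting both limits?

69 marks

Feasible sets respecting both limits:
- A+B+E: time 12, page count 23, value 69
- A+B: time 9, page count 14, value 65
- A+C: time 11, page count 13, value 50
Best: 69 marks.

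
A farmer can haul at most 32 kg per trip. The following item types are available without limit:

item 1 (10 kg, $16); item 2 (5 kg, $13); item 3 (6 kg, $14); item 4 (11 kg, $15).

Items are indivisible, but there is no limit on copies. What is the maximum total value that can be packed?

$80

Best value-per-unit is item 2 at 13/5; filling with it alone gives 6×13 = 78.
Optimal mix: 4×item 2 + 2×item 3 → weight 32, value 80.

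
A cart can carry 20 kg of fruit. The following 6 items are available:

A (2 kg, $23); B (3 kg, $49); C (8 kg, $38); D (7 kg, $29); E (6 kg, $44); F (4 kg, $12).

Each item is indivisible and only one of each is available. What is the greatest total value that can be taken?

$154

Check high-value combinations within 20 kg:
- A+B+C+E: weight 2+3+8+6=19, value 23+49+38+44=154
- A+B+D+E: weight 2+3+7+6=18, value 23+49+29+44=145
- A+B+C+D: weight 2+3+8+7=20, value 23+49+38+29=139
Best: $154.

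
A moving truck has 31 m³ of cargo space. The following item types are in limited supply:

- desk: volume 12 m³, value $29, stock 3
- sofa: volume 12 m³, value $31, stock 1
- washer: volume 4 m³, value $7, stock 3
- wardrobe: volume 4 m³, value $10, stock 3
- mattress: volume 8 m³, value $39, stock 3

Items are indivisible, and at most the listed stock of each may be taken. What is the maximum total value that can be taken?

Best selections within volume 31 and stock limits:
- 1×wardrobe + 3×mattress: volume 28, value 127
- 1×washer + 3×mattress: volume 28, value 124
- 3×mattress: volume 24, value 117
Best: $127.

$127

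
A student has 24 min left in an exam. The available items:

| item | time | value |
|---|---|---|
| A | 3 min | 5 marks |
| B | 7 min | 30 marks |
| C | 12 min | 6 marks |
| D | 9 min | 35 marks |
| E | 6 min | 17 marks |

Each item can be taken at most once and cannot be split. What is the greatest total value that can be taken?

Check high-value combinations within 24 min:
- B+D+E: time 7+9+6=22, value 30+35+17=82
- A+B+D: time 3+7+9=19, value 5+30+35=70
- B+D: time 7+9=16, value 30+35=65
Best: 82 marks.

82 marks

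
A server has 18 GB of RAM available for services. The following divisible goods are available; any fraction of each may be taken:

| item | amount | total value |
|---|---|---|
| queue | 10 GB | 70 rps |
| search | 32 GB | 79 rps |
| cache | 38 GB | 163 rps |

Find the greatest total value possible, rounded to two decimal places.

Take in order of value per unit:
- queue (70/10 per unit): all 10 → value 70, running total 70.00
- cache (163/38 per unit): 8 of 38 → value 8×163/38 = 34.3158, running total 104.32
Total 104.32.

104.32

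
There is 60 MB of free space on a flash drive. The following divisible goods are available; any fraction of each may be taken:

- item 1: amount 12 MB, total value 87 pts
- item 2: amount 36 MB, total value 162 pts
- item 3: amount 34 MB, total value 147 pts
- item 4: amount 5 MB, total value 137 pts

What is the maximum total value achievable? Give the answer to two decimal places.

Take in order of value per unit:
- item 4 (137/5 per unit): all 5 → value 137, running total 137.00
- item 1 (87/12 per unit): all 12 → value 87, running total 224.00
- item 2 (162/36 per unit): all 36 → value 162, running total 386.00
- item 3 (147/34 per unit): 7 of 34 → value 7×147/34 = 30.2647, running total 416.26
Total 416.26.

416.26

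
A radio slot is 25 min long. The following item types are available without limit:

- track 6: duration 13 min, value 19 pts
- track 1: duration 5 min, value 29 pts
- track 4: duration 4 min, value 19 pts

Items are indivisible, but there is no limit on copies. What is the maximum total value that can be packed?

145 pts

Best value-per-unit is track 1 at 29/5, and filling with it alone uses duration 5×5=25. No mix of the others beats 5×29 = 145.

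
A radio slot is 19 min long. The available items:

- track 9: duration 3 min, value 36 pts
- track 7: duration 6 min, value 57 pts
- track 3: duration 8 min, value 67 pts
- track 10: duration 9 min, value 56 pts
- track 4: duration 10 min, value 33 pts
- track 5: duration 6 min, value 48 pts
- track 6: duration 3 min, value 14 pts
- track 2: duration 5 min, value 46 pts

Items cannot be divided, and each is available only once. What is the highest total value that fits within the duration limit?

Check high-value combinations within 19 min:
- track 7+track 3+track 2: duration 6+8+5=19, value 57+67+46=170
- track 9+track 3+track 6+track 2: duration 3+8+3+5=19, value 36+67+14+46=163
- track 3+track 5+track 2: duration 8+6+5=19, value 67+48+46=161
- track 9+track 7+track 3: duration 3+6+8=17, value 36+57+67=160
Best: 170 pts.

170 pts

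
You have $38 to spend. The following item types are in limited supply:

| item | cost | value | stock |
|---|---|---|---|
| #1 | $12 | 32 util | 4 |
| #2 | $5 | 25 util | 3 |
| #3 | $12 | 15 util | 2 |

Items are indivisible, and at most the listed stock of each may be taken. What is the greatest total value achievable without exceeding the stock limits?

114 util

Top feasible selections:
- 2×#1 + 2×#2: cost 34, value 114
- 1×#1 + 3×#2: cost 27, value 107
- 1×#1 + 2×#2 + 1×#3: cost 34, value 97
- 3×#1: cost 36, value 96
Best: 114 util.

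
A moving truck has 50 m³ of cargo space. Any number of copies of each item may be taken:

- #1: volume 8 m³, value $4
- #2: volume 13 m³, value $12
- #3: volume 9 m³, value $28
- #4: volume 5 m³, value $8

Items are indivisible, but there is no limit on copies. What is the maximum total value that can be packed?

Best value-per-unit is #3 at 28/9; filling with it alone gives 5×28 = 140.
Optimal mix: 5×#3 + 1×#4 → volume 50, value 148.

$148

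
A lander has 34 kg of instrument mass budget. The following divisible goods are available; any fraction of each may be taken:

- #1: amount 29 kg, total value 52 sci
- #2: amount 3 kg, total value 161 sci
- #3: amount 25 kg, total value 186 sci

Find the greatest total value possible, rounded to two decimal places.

357.76

Take in order of value per unit:
- #2 (161/3 per unit): all 3 → value 161, running total 161.00
- #3 (186/25 per unit): all 25 → value 186, running total 347.00
- #1 (52/29 per unit): 6 of 29 → value 6×52/29 = 10.7586, running total 357.76
Total 357.76.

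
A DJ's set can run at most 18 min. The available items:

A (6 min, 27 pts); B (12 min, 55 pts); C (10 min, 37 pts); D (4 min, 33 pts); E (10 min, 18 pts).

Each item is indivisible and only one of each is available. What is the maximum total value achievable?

Check high-value combinations within 18 min:
- B+D: duration 12+4=16, value 55+33=88
- A+B: duration 6+12=18, value 27+55=82
- C+D: duration 10+4=14, value 37+33=70
Best: 88 pts.

88 pts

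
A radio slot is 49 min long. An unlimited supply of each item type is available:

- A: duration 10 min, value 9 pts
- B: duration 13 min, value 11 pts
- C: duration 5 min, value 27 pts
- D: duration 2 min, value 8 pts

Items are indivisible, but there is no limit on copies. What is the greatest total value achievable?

259 pts

Best value-per-unit is C at 27/5; filling with it alone gives 9×27 = 243.
Optimal mix: 9×C + 2×D → duration 49, value 259.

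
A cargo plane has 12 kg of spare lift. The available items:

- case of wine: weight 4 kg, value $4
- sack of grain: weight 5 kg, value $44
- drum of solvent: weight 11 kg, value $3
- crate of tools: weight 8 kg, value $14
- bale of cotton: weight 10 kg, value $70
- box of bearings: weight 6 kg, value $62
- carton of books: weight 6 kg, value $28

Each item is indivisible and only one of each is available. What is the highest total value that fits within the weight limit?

This is a 0/1 knapsack; check combinations near the capacity.
- sack of grain+box of bearings: weight 5+6=11, value 44+62=106
- box of bearings+carton of books: weight 6+6=12, value 62+28=90
- sack of grain+carton of books: weight 5+6=11, value 44+28=72
Best: $106.

$106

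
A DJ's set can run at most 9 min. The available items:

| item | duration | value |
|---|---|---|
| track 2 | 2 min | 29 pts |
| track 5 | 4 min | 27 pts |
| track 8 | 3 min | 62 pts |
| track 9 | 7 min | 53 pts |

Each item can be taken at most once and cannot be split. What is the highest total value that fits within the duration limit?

118 pts

This is a 0/1 knapsack; check combinations near the capacity.
- track 2+track 5+track 8: duration 2+4+3=9, value 29+27+62=118
- track 2+track 8: duration 2+3=5, value 29+62=91
- track 5+track 8: duration 4+3=7, value 27+62=89
- track 2+track 9: duration 2+7=9, value 29+53=82
Best: 118 pts.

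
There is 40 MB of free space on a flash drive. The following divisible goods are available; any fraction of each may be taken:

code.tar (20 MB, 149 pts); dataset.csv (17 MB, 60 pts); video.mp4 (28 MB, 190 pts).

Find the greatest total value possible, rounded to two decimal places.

284.71

Take in order of value per unit:
- code.tar (149/20 per unit): all 20 → value 149, running total 149.00
- video.mp4 (190/28 per unit): 20 of 28 → value 20×190/28 = 135.7143, running total 284.71
Total 284.71.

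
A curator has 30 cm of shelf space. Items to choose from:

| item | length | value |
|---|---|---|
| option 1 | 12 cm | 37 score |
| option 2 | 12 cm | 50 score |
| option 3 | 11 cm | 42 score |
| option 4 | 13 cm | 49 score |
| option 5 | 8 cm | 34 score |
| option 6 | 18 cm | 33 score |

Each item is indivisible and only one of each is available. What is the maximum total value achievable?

This is a 0/1 knapsack; check combinations near the capacity.
- option 2+option 4: length 12+13=25, value 50+49=99
- option 2+option 3: length 12+11=23, value 50+42=92
- option 3+option 4: length 11+13=24, value 42+49=91
- option 1+option 2: length 12+12=24, value 37+50=87
- option 1+option 4: length 12+13=25, value 37+49=86
Best: 99 score.

99 score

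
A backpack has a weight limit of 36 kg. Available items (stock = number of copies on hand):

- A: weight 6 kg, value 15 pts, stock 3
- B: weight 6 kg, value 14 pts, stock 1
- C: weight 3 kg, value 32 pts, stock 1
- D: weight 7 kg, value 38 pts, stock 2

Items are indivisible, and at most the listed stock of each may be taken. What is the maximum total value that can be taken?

Top feasible selections:
- 3×A + 1×C + 2×D: weight 35, value 153
- 2×A + 1×B + 1×C + 2×D: weight 35, value 152
- 2×A + 1×C + 2×D: weight 29, value 138
Best: 153 pts.

153 pts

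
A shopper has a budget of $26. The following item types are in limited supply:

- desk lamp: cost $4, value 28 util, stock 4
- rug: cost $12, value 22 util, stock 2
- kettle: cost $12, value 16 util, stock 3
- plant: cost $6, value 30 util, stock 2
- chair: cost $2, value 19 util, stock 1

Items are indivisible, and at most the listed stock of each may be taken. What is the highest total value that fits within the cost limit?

Best selections within cost 26 and stock limits:
- 3×desk lamp + 2×plant + 1×chair: cost 26, value 163
- 4×desk lamp + 1×plant + 1×chair: cost 24, value 161
- 3×desk lamp + 2×plant: cost 24, value 144
- 4×desk lamp + 1×plant: cost 22, value 142
Best: 163 util.

163 util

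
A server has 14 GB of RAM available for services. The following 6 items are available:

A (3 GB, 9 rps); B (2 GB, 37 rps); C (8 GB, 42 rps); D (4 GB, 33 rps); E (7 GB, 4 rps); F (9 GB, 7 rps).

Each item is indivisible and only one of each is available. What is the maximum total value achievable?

112 rps

Check high-value combinations within 14 GB:
- B+C+D: memory 2+8+4=14, value 37+42+33=112
- A+B+C: memory 3+2+8=13, value 9+37+42=88
- A+B+D: memory 3+2+4=9, value 9+37+33=79
- B+C: memory 2+8=10, value 37+42=79
- C+D: memory 8+4=12, value 42+33=75
Best: 112 rps.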